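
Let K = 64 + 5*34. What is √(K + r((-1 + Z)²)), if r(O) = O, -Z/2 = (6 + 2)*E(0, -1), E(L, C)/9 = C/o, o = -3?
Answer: √2635 ≈ 51.332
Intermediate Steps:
E(L, C) = -3*C (E(L, C) = 9*(C/(-3)) = 9*(C*(-⅓)) = 9*(-C/3) = -3*C)
Z = -48 (Z = -2*(6 + 2)*(-3*(-1)) = -16*3 = -2*24 = -48)
K = 234 (K = 64 + 170 = 234)
√(K + r((-1 + Z)²)) = √(234 + (-1 - 48)²) = √(234 + (-49)²) = √(234 + 2401) = √2635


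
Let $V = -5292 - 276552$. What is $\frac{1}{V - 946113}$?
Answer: $- \frac{1}{1227957} \approx -8.1436 \cdot 10^{-7}$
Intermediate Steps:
$V = -281844$ ($V = -5292 - 276552 = -281844$)
$\frac{1}{V - 946113} = \frac{1}{-281844 - 946113} = \frac{1}{-1227957} = - \frac{1}{1227957}$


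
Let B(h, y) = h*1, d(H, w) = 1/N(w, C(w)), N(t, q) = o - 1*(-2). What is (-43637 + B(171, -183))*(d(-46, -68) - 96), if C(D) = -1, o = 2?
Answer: 8323739/2 ≈ 4.1619e+6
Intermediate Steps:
N(t, q) = 4 (N(t, q) = 2 - 1*(-2) = 2 + 2 = 4)
d(H, w) = ¼ (d(H, w) = 1/4 = ¼)
B(h, y) = h
(-43637 + B(171, -183))*(d(-46, -68) - 96) = (-43637 + 171)*(¼ - 96) = -43466*(-383/4) = 8323739/2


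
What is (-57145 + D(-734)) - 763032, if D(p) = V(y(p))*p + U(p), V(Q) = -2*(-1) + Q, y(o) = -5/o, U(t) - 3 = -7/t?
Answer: -603088891/734 ≈ -8.2165e+5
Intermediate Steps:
U(t) = 3 - 7/t
V(Q) = 2 + Q
D(p) = 3 - 7/p + p*(2 - 5/p) (D(p) = (2 - 5/p)*p + (3 - 7/p) = p*(2 - 5/p) + (3 - 7/p) = 3 - 7/p + p*(2 - 5/p))
(-57145 + D(-734)) - 763032 = (-57145 + (-2 - 7/(-734) + 2*(-734))) - 763032 = (-57145 + (-2 - 7*(-1/734) - 1468)) - 763032 = (-57145 + (-2 + 7/734 - 1468)) - 763032 = (-57145 - 1078973/734) - 763032 = -43023403/734 - 763032 = -603088891/734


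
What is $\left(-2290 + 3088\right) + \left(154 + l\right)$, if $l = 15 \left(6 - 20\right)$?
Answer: $742$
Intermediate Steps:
$l = -210$ ($l = 15 \left(-14\right) = -210$)
$\left(-2290 + 3088\right) + \left(154 + l\right) = \left(-2290 + 3088\right) + \left(154 - 210\right) = 798 - 56 = 742$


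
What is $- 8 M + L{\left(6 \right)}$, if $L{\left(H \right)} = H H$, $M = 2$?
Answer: $20$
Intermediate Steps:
$L{\left(H \right)} = H^{2}$
$- 8 M + L{\left(6 \right)} = \left(-8\right) 2 + 6^{2} = -16 + 36 = 20$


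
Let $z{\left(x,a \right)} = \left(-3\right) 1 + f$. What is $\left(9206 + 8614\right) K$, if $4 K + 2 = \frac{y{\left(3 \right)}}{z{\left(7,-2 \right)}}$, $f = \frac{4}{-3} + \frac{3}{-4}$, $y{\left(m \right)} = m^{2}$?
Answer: $- \frac{1024650}{61} \approx -16798.0$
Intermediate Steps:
$f = - \frac{25}{12}$ ($f = 4 \left(- \frac{1}{3}\right) + 3 \left(- \frac{1}{4}\right) = - \frac{4}{3} - \frac{3}{4} = - \frac{25}{12} \approx -2.0833$)
$z{\left(x,a \right)} = - \frac{61}{12}$ ($z{\left(x,a \right)} = \left(-3\right) 1 - \frac{25}{12} = -3 - \frac{25}{12} = - \frac{61}{12}$)
$K = - \frac{115}{122}$ ($K = - \frac{1}{2} + \frac{3^{2} \frac{1}{- \frac{61}{12}}}{4} = - \frac{1}{2} + \frac{9 \left(- \frac{12}{61}\right)}{4} = - \frac{1}{2} + \frac{1}{4} \left(- \frac{108}{61}\right) = - \frac{1}{2} - \frac{27}{61} = - \frac{115}{122} \approx -0.94262$)
$\left(9206 + 8614\right) K = \left(9206 + 8614\right) \left(- \frac{115}{122}\right) = 17820 \left(- \frac{115}{122}\right) = - \frac{1024650}{61}$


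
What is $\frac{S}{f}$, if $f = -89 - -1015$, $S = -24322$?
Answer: $- \frac{12161}{463} \approx -26.266$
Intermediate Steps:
$f = 926$ ($f = -89 + 1015 = 926$)
$\frac{S}{f} = - \frac{24322}{926} = \left(-24322\right) \frac{1}{926} = - \frac{12161}{463}$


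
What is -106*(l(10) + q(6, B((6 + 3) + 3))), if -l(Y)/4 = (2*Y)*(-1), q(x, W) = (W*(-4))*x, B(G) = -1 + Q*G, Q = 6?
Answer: 172144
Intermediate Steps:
B(G) = -1 + 6*G
q(x, W) = -4*W*x (q(x, W) = (-4*W)*x = -4*W*x)
l(Y) = 8*Y (l(Y) = -4*2*Y*(-1) = -(-8)*Y = 8*Y)
-106*(l(10) + q(6, B((6 + 3) + 3))) = -106*(8*10 - 4*(-1 + 6*((6 + 3) + 3))*6) = -106*(80 - 4*(-1 + 6*(9 + 3))*6) = -106*(80 - 4*(-1 + 6*12)*6) = -106*(80 - 4*(-1 + 72)*6) = -106*(80 - 4*71*6) = -106*(80 - 1704) = -106*(-1624) = 172144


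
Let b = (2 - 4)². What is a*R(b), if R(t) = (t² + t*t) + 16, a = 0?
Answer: 0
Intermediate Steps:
b = 4 (b = (-2)² = 4)
R(t) = 16 + 2*t² (R(t) = (t² + t²) + 16 = 2*t² + 16 = 16 + 2*t²)
a*R(b) = 0*(16 + 2*4²) = 0*(16 + 2*16) = 0*(16 + 32) = 0*48 = 0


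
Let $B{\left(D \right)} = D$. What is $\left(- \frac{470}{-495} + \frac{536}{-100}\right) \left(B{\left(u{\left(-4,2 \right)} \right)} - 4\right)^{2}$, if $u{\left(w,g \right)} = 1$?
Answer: $- \frac{10916}{275} \approx -39.695$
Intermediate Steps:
$\left(- \frac{470}{-495} + \frac{536}{-100}\right) \left(B{\left(u{\left(-4,2 \right)} \right)} - 4\right)^{2} = \left(- \frac{470}{-495} + \frac{536}{-100}\right) \left(1 - 4\right)^{2} = \left(\left(-470\right) \left(- \frac{1}{495}\right) + 536 \left(- \frac{1}{100}\right)\right) \left(-3\right)^{2} = \left(\frac{94}{99} - \frac{134}{25}\right) 9 = \left(- \frac{10916}{2475}\right) 9 = - \frac{10916}{275}$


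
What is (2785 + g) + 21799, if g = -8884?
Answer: 15700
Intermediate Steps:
(2785 + g) + 21799 = (2785 - 8884) + 21799 = -6099 + 21799 = 15700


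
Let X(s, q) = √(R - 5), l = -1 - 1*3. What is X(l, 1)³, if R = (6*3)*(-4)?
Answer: -77*I*√77 ≈ -675.67*I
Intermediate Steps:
R = -72 (R = 18*(-4) = -72)
l = -4 (l = -1 - 3 = -4)
X(s, q) = I*√77 (X(s, q) = √(-72 - 5) = √(-77) = I*√77)
X(l, 1)³ = (I*√77)³ = -77*I*√77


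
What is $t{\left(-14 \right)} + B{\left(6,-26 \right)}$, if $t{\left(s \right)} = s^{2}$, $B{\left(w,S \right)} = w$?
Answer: $202$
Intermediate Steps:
$t{\left(-14 \right)} + B{\left(6,-26 \right)} = \left(-14\right)^{2} + 6 = 196 + 6 = 202$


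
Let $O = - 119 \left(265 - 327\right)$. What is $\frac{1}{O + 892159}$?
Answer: $\frac{1}{899537} \approx 1.1117 \cdot 10^{-6}$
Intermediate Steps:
$O = 7378$ ($O = \left(-119\right) \left(-62\right) = 7378$)
$\frac{1}{O + 892159} = \frac{1}{7378 + 892159} = \frac{1}{899537}$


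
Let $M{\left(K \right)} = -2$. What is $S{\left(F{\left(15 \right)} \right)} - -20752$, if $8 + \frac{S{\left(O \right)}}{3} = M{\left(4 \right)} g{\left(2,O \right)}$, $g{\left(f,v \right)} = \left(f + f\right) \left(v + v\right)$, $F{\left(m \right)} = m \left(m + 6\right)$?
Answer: $5608$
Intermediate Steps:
$F{\left(m \right)} = m \left(6 + m\right)$
$g{\left(f,v \right)} = 4 f v$ ($g{\left(f,v \right)} = 2 f 2 v = 4 f v$)
$S{\left(O \right)} = -24 - 48 O$ ($S{\left(O \right)} = -24 + 3 \left(- 2 \cdot 4 \cdot 2 O\right) = -24 + 3 \left(- 2 \cdot 8 O\right) = -24 + 3 \left(- 16 O\right) = -24 - 48 O$)
$S{\left(F{\left(15 \right)} \right)} - -20752 = \left(-24 - 48 \cdot 15 \left(6 + 15\right)\right) - -20752 = \left(-24 - 48 \cdot 15 \cdot 21\right) + 20752 = \left(-24 - 15120\right) + 20752 = -15144 + 20752 = 5608$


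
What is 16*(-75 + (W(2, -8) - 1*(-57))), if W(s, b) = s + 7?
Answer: -144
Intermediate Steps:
W(s, b) = 7 + s
16*(-75 + (W(2, -8) - 1*(-57))) = 16*(-75 + ((7 + 2) - 1*(-57))) = 16*(-75 + (9 + 57)) = 16*(-75 + 66) = 16*(-9) = -144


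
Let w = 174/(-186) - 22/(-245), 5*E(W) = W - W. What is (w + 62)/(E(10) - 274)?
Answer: -464467/2081030 ≈ -0.22319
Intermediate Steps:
E(W) = 0 (E(W) = (W - W)/5 = (⅕)*0 = 0)
w = -6423/7595 (w = 174*(-1/186) - 22*(-1/245) = -29/31 + 22/245 = -6423/7595 ≈ -0.84569)
(w + 62)/(E(10) - 274) = (-6423/7595 + 62)/(0 - 274) = (464467/7595)/(-274) = (464467/7595)*(-1/274) = -464467/2081030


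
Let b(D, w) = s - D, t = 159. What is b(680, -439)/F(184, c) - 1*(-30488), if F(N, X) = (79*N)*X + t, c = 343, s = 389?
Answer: 152013381125/4986007 ≈ 30488.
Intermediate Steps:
b(D, w) = 389 - D
F(N, X) = 159 + 79*N*X (F(N, X) = (79*N)*X + 159 = 79*N*X + 159 = 159 + 79*N*X)
b(680, -439)/F(184, c) - 1*(-30488) = (389 - 1*680)/(159 + 79*184*343) - 1*(-30488) = (389 - 680)/(159 + 4985848) + 30488 = -291/4986007 + 30488 = 152013381125/4986007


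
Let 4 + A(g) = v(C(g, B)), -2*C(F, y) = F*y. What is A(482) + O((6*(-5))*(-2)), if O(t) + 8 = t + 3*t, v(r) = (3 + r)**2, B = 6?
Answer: 2082477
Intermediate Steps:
C(F, y) = -F*y/2
O(t) = -8 + 4*t (O(t) = -8 + (t + 3*t) = -8 + 4*t)
A(g) = -4 + (3 - 3*g)**2 (A(g) = -4 + (3 - 1/2*g*6)**2 = -4 + (3 - 3*g)**2)
A(482) + O((6*(-5))*(-2)) = (-4 + 9*(-1 + 482)**2) + (-8 + 4*((6*(-5))*(-2))) = (-4 + 9*481**2) + (-8 + 4*(-30*(-2))) = (-4 + 9*231361) + (-8 + 4*60) = (-4 + 2082249) + (-8 + 240) = 2082245 + 232 = 2082477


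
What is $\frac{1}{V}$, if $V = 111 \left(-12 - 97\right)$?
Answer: $- \frac{1}{12099} \approx -8.2652 \cdot 10^{-5}$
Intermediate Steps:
$V = -12099$ ($V = 111 \left(-109\right) = -12099$)
$\frac{1}{V} = \frac{1}{-12099} = - \frac{1}{12099}$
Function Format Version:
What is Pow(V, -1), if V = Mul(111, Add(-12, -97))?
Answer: Rational(-1, 12099) ≈ -8.2652e-5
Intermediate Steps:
V = -12099 (V = Mul(111, -109) = -12099)
Pow(V, -1) = Pow(-12099, -1) = Rational(-1, 12099)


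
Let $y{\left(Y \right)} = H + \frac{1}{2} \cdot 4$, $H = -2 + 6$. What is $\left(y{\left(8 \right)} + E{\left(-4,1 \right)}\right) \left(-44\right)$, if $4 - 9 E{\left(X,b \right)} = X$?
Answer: $- \frac{2728}{9} \approx -303.11$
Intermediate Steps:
$E{\left(X,b \right)} = \frac{4}{9} - \frac{X}{9}$
$H = 4$
$y{\left(Y \right)} = 6$ ($y{\left(Y \right)} = 4 + \frac{1}{2} \cdot 4 = 4 + 2 = 6$)
$\left(y{\left(8 \right)} + E{\left(-4,1 \right)}\right) \left(-44\right) = \left(6 + \left(\frac{4}{9} - - \frac{4}{9}\right)\right) \left(-44\right) = \left(6 + \left(\frac{4}{9} + \frac{4}{9}\right)\right) \left(-44\right) = \left(6 + \frac{8}{9}\right) \left(-44\right) = \frac{62}{9} \left(-44\right) = - \frac{2728}{9}$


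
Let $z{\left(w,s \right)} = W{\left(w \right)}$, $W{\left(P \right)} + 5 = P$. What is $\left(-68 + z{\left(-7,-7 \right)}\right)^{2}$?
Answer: $6400$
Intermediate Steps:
$W{\left(P \right)} = -5 + P$
$z{\left(w,s \right)} = -5 + w$
$\left(-68 + z{\left(-7,-7 \right)}\right)^{2} = \left(-68 - 12\right)^{2} = \left(-80\right)^{2} = 6400$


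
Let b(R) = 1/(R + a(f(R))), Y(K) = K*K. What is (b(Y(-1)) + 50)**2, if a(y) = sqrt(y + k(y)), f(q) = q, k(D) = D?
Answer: 2403 + 98*sqrt(2) ≈ 2541.6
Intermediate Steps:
Y(K) = K**2
a(y) = sqrt(2)*sqrt(y) (a(y) = sqrt(y + y) = sqrt(2*y) = sqrt(2)*sqrt(y))
b(R) = 1/(R + sqrt(2)*sqrt(R))
(b(Y(-1)) + 50)**2 = (1/((-1)**2 + sqrt(2)*sqrt((-1)**2)) + 50)**2 = (1/(1 + sqrt(2)*sqrt(1)) + 50)**2 = (1/(1 + sqrt(2)*1) + 50)**2 = (1/(1 + sqrt(2)) + 50)**2 = (50 + 1/(1 + sqrt(2)))**2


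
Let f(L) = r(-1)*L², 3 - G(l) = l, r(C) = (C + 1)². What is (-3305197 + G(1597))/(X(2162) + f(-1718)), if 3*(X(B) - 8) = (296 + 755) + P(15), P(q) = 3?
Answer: -9920373/1078 ≈ -9202.6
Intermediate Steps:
r(C) = (1 + C)²
G(l) = 3 - l
f(L) = 0 (f(L) = (1 - 1)²*L² = 0²*L² = 0*L² = 0)
X(B) = 1078/3 (X(B) = 8 + ((296 + 755) + 3)/3 = 8 + (1051 + 3)/3 = 8 + (⅓)*1054 = 8 + 1054/3 = 1078/3)
(-3305197 + G(1597))/(X(2162) + f(-1718)) = (-3305197 + (3 - 1*1597))/(1078/3 + 0) = (-3305197 + (3 - 1597))/(1078/3) = (-3305197 - 1594)*(3/1078) = -3306791*3/1078 = -9920373/1078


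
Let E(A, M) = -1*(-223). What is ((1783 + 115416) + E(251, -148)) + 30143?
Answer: 147565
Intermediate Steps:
E(A, M) = 223
((1783 + 115416) + E(251, -148)) + 30143 = ((1783 + 115416) + 223) + 30143 = (117199 + 223) + 30143 = 117422 + 30143 = 147565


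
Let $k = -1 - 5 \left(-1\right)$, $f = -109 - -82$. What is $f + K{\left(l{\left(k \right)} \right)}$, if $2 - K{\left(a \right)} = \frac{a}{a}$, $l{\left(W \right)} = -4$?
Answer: $-26$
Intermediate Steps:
$f = -27$ ($f = -109 + 82 = -27$)
$k = 4$ ($k = -1 - -5 = -1 + 5 = 4$)
$K{\left(a \right)} = 1$ ($K{\left(a \right)} = 2 - \frac{a}{a} = 2 - 1 = 1$)
$f + K{\left(l{\left(k \right)} \right)} = -27 + 1 = -26$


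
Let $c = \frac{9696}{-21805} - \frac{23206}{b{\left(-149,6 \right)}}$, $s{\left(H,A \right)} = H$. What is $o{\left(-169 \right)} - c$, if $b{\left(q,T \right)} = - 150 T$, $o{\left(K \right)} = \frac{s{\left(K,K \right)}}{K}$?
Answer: $- \frac{47765593}{1962450} \approx -24.34$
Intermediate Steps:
$o{\left(K \right)} = 1$ ($o{\left(K \right)} = \frac{K}{K} = 1$)
$c = \frac{49728043}{1962450}$ ($c = \frac{9696}{-21805} - \frac{23206}{\left(-150\right) 6} = 9696 \left(- \frac{1}{21805}\right) - \frac{23206}{-900} = - \frac{9696}{21805} - - \frac{11603}{450} = - \frac{9696}{21805} + \frac{11603}{450} = \frac{49728043}{1962450} \approx 25.34$)
$o{\left(-169 \right)} - c = 1 - \frac{49728043}{1962450} = - \frac{47765593}{1962450}$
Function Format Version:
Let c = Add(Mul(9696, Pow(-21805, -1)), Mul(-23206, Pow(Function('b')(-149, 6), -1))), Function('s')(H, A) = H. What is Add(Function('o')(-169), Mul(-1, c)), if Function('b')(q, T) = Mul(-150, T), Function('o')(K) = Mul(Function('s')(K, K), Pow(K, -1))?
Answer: Rational(-47765593, 1962450) ≈ -24.340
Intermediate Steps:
Function('o')(K) = 1 (Function('o')(K) = Mul(K, Pow(K, -1)) = 1)
c = Rational(49728043, 1962450) (c = Add(Mul(9696, Pow(-21805, -1)), Mul(-23206, Pow(Mul(-150, 6), -1))) = Add(Mul(9696, Rational(-1, 21805)), Mul(-23206, Pow(-900, -1))) = Add(Rational(-9696, 21805), Mul(-23206, Rational(-1, 900))) = Add(Rational(-9696, 21805), Rational(11603, 450)) = Rational(49728043, 1962450) ≈ 25.340)
Add(Function('o')(-169), Mul(-1, c)) = Add(1, Mul(-1, Rational(49728043, 1962450))) = Add(1, Rational(-49728043, 1962450)) = Rational(-47765593, 1962450)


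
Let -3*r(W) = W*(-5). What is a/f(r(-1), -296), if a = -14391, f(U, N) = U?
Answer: 43173/5 ≈ 8634.6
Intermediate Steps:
r(W) = 5*W/3 (r(W) = -W*(-5)/3 = -(-5)*W/3 = 5*W/3)
a/f(r(-1), -296) = -14391/((5/3)*(-1)) = -14391/(-5/3) = -14391*(-3/5) = 43173/5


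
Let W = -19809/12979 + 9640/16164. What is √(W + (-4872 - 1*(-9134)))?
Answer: 13*√7706366084884301/17482713 ≈ 65.277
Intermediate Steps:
W = -48768779/52448139 (W = -19809*1/12979 + 9640*(1/16164) = -19809/12979 + 2410/4041 = -48768779/52448139 ≈ -0.92985)
√(W + (-4872 - 1*(-9134))) = √(-48768779/52448139 + (-4872 - 1*(-9134))) = √(-48768779/52448139 + (-4872 + 9134)) = √(-48768779/52448139 + 4262) = √(223485199639/52448139) = 13*√7706366084884301/17482713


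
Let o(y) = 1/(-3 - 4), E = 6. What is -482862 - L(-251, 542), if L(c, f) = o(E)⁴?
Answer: -1159351663/2401 ≈ -4.8286e+5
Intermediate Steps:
o(y) = -⅐ (o(y) = 1/(-7) = -⅐)
L(c, f) = 1/2401 (L(c, f) = (-⅐)⁴ = 1/2401)
-482862 - L(-251, 542) = -482862 - 1*1/2401 = -482862 - 1/2401 = -1159351663/2401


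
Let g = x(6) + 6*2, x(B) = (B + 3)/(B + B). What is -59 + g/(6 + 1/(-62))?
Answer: -42197/742 ≈ -56.869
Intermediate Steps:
x(B) = (3 + B)/(2*B) (x(B) = (3 + B)/((2*B)) = (3 + B)*(1/(2*B)) = (3 + B)/(2*B))
g = 51/4 (g = (1/2)*(3 + 6)/6 + 6*2 = (1/2)*(1/6)*9 + 12 = 3/4 + 12 = 51/4 ≈ 12.750)
-59 + g/(6 + 1/(-62)) = -59 + 51/(4*(6 + 1/(-62))) = -59 + 51/(4*(6 - 1/62)) = -59 + 51/(4*(371/62)) = -59 + (51/4)*(62/371) = -59 + 1581/742 = -42197/742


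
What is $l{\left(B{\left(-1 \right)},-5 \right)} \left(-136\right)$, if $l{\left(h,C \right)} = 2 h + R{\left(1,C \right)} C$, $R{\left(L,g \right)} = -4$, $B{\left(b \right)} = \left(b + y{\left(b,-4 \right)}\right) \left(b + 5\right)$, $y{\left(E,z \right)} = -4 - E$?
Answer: $1632$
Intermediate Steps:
$B{\left(b \right)} = -20 - 4 b$ ($B{\left(b \right)} = \left(b - \left(4 + b\right)\right) \left(b + 5\right) = - 4 \left(5 + b\right) = -20 - 4 b$)
$l{\left(h,C \right)} = - 4 C + 2 h$ ($l{\left(h,C \right)} = 2 h - 4 C = - 4 C + 2 h$)
$l{\left(B{\left(-1 \right)},-5 \right)} \left(-136\right) = \left(\left(-4\right) \left(-5\right) + 2 \left(-20 - -4\right)\right) \left(-136\right) = \left(20 + 2 \left(-20 + 4\right)\right) \left(-136\right) = \left(20 + 2 \left(-16\right)\right) \left(-136\right) = \left(20 - 32\right) \left(-136\right) = \left(-12\right) \left(-136\right) = 1632$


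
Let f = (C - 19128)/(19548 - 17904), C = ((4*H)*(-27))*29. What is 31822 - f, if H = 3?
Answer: 4361991/137 ≈ 31839.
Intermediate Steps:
C = -9396 (C = ((4*3)*(-27))*29 = (12*(-27))*29 = -324*29 = -9396)
f = -2377/137 (f = (-9396 - 19128)/(19548 - 17904) = -28524/1644 = -28524*1/1644 = -2377/137 ≈ -17.350)
31822 - f = 31822 - 1*(-2377/137) = 31822 + 2377/137 = 4361991/137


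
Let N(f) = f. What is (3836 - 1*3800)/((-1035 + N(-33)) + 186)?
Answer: -2/49 ≈ -0.040816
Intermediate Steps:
(3836 - 1*3800)/((-1035 + N(-33)) + 186) = (3836 - 1*3800)/((-1035 - 33) + 186) = (3836 - 3800)/(-1068 + 186) = 36/(-882) = 36*(-1/882) = -2/49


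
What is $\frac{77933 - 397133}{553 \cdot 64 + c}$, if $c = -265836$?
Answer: $\frac{79800}{57611} \approx 1.3852$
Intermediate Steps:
$\frac{77933 - 397133}{553 \cdot 64 + c} = \frac{77933 - 397133}{553 \cdot 64 - 265836} = - \frac{319200}{35392 - 265836} = - \frac{319200}{-230444} = \left(-319200\right) \left(- \frac{1}{230444}\right) = \frac{79800}{57611}$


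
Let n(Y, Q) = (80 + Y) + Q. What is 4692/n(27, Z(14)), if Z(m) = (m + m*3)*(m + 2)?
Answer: 276/59 ≈ 4.6780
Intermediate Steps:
Z(m) = 4*m*(2 + m) (Z(m) = (m + 3*m)*(2 + m) = (4*m)*(2 + m) = 4*m*(2 + m))
n(Y, Q) = 80 + Q + Y
4692/n(27, Z(14)) = 4692/(80 + 4*14*(2 + 14) + 27) = 4692/(80 + 4*14*16 + 27) = 4692/(80 + 896 + 27) = 4692/1003 = 4692*(1/1003) = 276/59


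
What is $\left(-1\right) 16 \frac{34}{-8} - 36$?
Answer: $32$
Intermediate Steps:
$\left(-1\right) 16 \frac{34}{-8} - 36 = - 16 \cdot 34 \left(- \frac{1}{8}\right) - 36 = \left(-16\right) \left(- \frac{17}{4}\right) - 36 = 68 - 36 = 32$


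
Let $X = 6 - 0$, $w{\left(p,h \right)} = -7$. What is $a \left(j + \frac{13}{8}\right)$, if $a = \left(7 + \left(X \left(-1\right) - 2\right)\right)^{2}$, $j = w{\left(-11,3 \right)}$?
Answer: $- \frac{43}{8} \approx -5.375$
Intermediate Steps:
$j = -7$
$X = 6$ ($X = 6 + 0 = 6$)
$a = 1$ ($a = \left(7 + \left(6 \left(-1\right) - 2\right)\right)^{2} = \left(7 - 8\right)^{2} = \left(-1\right)^{2} = 1$)
$a \left(j + \frac{13}{8}\right) = 1 \left(-7 + \frac{13}{8}\right) = 1 \left(- \frac{43}{8}\right) = - \frac{43}{8}$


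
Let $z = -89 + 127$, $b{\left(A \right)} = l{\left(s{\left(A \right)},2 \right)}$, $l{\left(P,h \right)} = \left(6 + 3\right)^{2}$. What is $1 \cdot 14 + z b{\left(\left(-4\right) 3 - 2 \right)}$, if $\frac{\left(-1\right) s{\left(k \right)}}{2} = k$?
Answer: $3092$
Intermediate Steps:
$s{\left(k \right)} = - 2 k$
$l{\left(P,h \right)} = 81$ ($l{\left(P,h \right)} = 9^{2} = 81$)
$b{\left(A \right)} = 81$
$z = 38$
$1 \cdot 14 + z b{\left(\left(-4\right) 3 - 2 \right)} = 1 \cdot 14 + 38 \cdot 81 = 14 + 3078 = 3092$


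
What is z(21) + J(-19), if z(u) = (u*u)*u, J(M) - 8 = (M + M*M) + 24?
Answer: 9635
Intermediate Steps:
J(M) = 32 + M + M² (J(M) = 8 + ((M + M*M) + 24) = 8 + ((M + M²) + 24) = 8 + (24 + M + M²) = 32 + M + M²)
z(u) = u³ (z(u) = u²*u = u³)
z(21) + J(-19) = 21³ + (32 - 19 + (-19)²) = 9261 + (32 - 19 + 361) = 9261 + 374 = 9635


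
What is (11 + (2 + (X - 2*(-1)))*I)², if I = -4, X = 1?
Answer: 81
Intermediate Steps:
(11 + (2 + (X - 2*(-1)))*I)² = (11 + (2 + (1 - 2*(-1)))*(-4))² = (11 + (2 + (1 + 2))*(-4))² = (11 + (2 + 3)*(-4))² = (11 + 5*(-4))² = (11 - 20)² = (-9)² = 81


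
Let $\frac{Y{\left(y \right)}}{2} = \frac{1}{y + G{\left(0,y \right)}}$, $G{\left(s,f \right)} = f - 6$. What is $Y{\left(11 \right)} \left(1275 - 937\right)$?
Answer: $\frac{169}{4} \approx 42.25$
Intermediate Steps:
$G{\left(s,f \right)} = -6 + f$ ($G{\left(s,f \right)} = f - 6 = -6 + f$)
$Y{\left(y \right)} = \frac{2}{-6 + 2 y}$ ($Y{\left(y \right)} = \frac{2}{y + \left(-6 + y\right)} = \frac{2}{-6 + 2 y}$)
$Y{\left(11 \right)} \left(1275 - 937\right) = \frac{1275 - 937}{-3 + 11} = \frac{1}{8} \cdot 338 = \frac{169}{4}$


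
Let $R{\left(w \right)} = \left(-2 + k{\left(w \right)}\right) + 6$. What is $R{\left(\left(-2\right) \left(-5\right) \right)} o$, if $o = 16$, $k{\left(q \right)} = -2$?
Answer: $32$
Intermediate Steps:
$R{\left(w \right)} = 2$ ($R{\left(w \right)} = \left(-2 - 2\right) + 6 = -4 + 6 = 2$)
$R{\left(\left(-2\right) \left(-5\right) \right)} o = 2 \cdot 16 = 32$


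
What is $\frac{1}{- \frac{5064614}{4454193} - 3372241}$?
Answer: $- \frac{4454193}{15020617321127} \approx -2.9654 \cdot 10^{-7}$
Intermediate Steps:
$\frac{1}{- \frac{5064614}{4454193} - 3372241} = \frac{1}{- \frac{15020617321127}{4454193}} = - \frac{4454193}{15020617321127}$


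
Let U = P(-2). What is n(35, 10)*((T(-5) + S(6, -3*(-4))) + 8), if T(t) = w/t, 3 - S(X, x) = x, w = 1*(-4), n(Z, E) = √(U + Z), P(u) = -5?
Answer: -√30/5 ≈ -1.0954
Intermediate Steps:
U = -5
n(Z, E) = √(-5 + Z)
w = -4
S(X, x) = 3 - x
T(t) = -4/t
n(35, 10)*((T(-5) + S(6, -3*(-4))) + 8) = √(-5 + 35)*((-4/(-5) + (3 - (-3)*(-4))) + 8) = √30*((-4*(-⅕) + (3 - 1*12)) + 8) = √30*((⅘ + (3 - 12)) + 8) = √30*((⅘ - 9) + 8) = √30*(-41/5 + 8) = √30*(-⅕) = -√30/5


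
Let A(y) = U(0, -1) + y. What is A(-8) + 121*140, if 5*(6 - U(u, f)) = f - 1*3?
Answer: 84694/5 ≈ 16939.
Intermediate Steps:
U(u, f) = 33/5 - f/5 (U(u, f) = 6 - (f - 1*3)/5 = 6 - (f - 3)/5 = 6 - (-3 + f)/5 = 6 + (3/5 - f/5) = 33/5 - f/5)
A(y) = 34/5 + y (A(y) = (33/5 - 1/5*(-1)) + y = (33/5 + 1/5) + y = 34/5 + y)
A(-8) + 121*140 = (34/5 - 8) + 121*140 = -6/5 + 16940 = 84694/5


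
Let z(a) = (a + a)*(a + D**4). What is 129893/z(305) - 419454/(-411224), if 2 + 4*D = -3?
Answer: 768460863293/448701927300 ≈ 1.7126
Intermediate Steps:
D = -5/4 (D = -1/2 + (1/4)*(-3) = -1/2 - 3/4 = -5/4 ≈ -1.2500)
z(a) = 2*a*(625/256 + a) (z(a) = (a + a)*(a + (-5/4)**4) = (2*a)*(a + 625/256) = (2*a)*(625/256 + a) = 2*a*(625/256 + a))
129893/z(305) - 419454/(-411224) = 129893/(((1/128)*305*(625 + 256*305))) - 419454/(-411224) = 129893/(((1/128)*305*(625 + 78080))) - 419454*(-1/411224) = 129893/(((1/128)*305*78705)) + 209727/205612 = 129893/(24005025/128) + 209727/205612 = 129893*(128/24005025) + 209727/205612 = 16626304/24005025 + 209727/205612 = 768460863293/448701927300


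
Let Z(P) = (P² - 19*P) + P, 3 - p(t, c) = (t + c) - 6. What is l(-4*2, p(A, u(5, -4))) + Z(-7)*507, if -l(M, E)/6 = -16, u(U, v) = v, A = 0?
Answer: 88821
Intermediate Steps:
p(t, c) = 9 - c - t (p(t, c) = 3 - ((t + c) - 6) = 3 - ((c + t) - 6) = 3 - (-6 + c + t) = 3 + (6 - c - t) = 9 - c - t)
Z(P) = P² - 18*P
l(M, E) = 96 (l(M, E) = -6*(-16) = 96)
l(-4*2, p(A, u(5, -4))) + Z(-7)*507 = 96 - 7*(-18 - 7)*507 = 96 - 7*(-25)*507 = 96 + 175*507 = 96 + 88725 = 88821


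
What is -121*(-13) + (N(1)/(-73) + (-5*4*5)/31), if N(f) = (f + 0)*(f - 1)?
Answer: 48663/31 ≈ 1569.8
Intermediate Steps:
N(f) = f*(-1 + f)
-121*(-13) + (N(1)/(-73) + (-5*4*5)/31) = -121*(-13) + ((1*(-1 + 1))/(-73) + (-5*4*5)/31) = 1573 + ((1*0)*(-1/73) - 20*5*(1/31)) = 1573 + (0*(-1/73) - 100*1/31) = 1573 + (0 - 100/31) = 1573 - 100/31 = 48663/31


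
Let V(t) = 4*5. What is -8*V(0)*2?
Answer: -320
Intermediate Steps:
V(t) = 20
-8*V(0)*2 = -8*20*2 = -160*2 = -320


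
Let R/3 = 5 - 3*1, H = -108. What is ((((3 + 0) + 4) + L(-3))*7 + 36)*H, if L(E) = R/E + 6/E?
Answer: -6156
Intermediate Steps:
R = 6 (R = 3*(5 - 3*1) = 3*(5 - 3) = 3*2 = 6)
L(E) = 12/E (L(E) = 6/E + 6/E = 12/E)
((((3 + 0) + 4) + L(-3))*7 + 36)*H = ((((3 + 0) + 4) + 12/(-3))*7 + 36)*(-108) = (((3 + 4) + 12*(-⅓))*7 + 36)*(-108) = ((7 - 4)*7 + 36)*(-108) = (3*7 + 36)*(-108) = (21 + 36)*(-108) = 57*(-108) = -6156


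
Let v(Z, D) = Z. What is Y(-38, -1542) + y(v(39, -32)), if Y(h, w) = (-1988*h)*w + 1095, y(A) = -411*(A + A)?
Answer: -116519811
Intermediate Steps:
y(A) = -822*A
Y(h, w) = 1095 - 1988*h*w (Y(h, w) = -1988*h*w + 1095 = 1095 - 1988*h*w)
Y(-38, -1542) + y(v(39, -32)) = (1095 - 1988*(-38)*(-1542)) - 822*39 = (1095 - 116488848) - 32058 = -116487753 - 32058 = -116519811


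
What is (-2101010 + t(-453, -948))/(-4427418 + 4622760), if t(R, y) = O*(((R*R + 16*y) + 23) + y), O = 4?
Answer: -32013/4651 ≈ -6.8830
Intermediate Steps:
t(R, y) = 92 + 4*R² + 68*y (t(R, y) = 4*(((R*R + 16*y) + 23) + y) = 4*(((R² + 16*y) + 23) + y) = 4*((23 + R² + 16*y) + y) = 4*(23 + R² + 17*y) = 92 + 4*R² + 68*y)
(-2101010 + t(-453, -948))/(-4427418 + 4622760) = (-2101010 + (92 + 4*(-453)² + 68*(-948)))/(-4427418 + 4622760) = (-2101010 + (92 + 4*205209 - 64464))/195342 = (-2101010 + (92 + 820836 - 64464))*(1/195342) = (-2101010 + 756464)*(1/195342) = -1344546*1/195342 = -32013/4651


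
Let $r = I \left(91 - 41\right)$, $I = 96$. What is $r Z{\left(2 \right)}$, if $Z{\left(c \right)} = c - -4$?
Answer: $28800$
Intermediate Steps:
$r = 4800$ ($r = 96 \left(91 - 41\right) = 96 \cdot 50 = 4800$)
$Z{\left(c \right)} = 4 + c$ ($Z{\left(c \right)} = c + 4 = 4 + c$)
$r Z{\left(2 \right)} = 4800 \left(4 + 2\right) = 4800 \cdot 6 = 28800$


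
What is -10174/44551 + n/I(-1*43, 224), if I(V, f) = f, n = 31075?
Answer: 1382143349/9979424 ≈ 138.50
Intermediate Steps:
-10174/44551 + n/I(-1*43, 224) = -10174/44551 + 31075/224 = 1382143349/9979424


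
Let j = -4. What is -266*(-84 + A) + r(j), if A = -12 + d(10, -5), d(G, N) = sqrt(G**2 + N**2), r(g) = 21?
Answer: 25557 - 1330*sqrt(5) ≈ 22583.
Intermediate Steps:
A = -12 + 5*sqrt(5) (A = -12 + sqrt(10**2 + (-5)**2) = -12 + sqrt(100 + 25) = -12 + sqrt(125) = -12 + 5*sqrt(5) ≈ -0.81966)
-266*(-84 + A) + r(j) = -266*(-84 + (-12 + 5*sqrt(5))) + 21 = -266*(-96 + 5*sqrt(5)) + 21 = (25536 - 1330*sqrt(5)) + 21 = 25557 - 1330*sqrt(5)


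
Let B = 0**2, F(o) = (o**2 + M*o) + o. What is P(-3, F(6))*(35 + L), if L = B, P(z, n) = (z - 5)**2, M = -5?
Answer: 2240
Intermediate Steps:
F(o) = o**2 - 4*o (F(o) = (o**2 - 5*o) + o = o**2 - 4*o)
P(z, n) = (-5 + z)**2
B = 0
L = 0
P(-3, F(6))*(35 + L) = (-5 - 3)**2*(35 + 0) = (-8)**2*35 = 64*35 = 2240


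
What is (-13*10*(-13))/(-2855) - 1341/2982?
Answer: -591209/567574 ≈ -1.0416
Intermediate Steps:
(-13*10*(-13))/(-2855) - 1341/2982 = -130*(-13)*(-1/2855) - 1341*1/2982 = 1690*(-1/2855) - 447/994 = -338/571 - 447/994 = -591209/567574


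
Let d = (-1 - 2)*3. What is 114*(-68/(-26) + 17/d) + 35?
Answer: 4595/39 ≈ 117.82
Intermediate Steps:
d = -9 (d = -3*3 = -9)
114*(-68/(-26) + 17/d) + 35 = 114*(-68/(-26) + 17/(-9)) + 35 = 114*(-68*(-1/26) + 17*(-1/9)) + 35 = 114*(34/13 - 17/9) + 35 = 114*(85/117) + 35 = 3230/39 + 35 = 4595/39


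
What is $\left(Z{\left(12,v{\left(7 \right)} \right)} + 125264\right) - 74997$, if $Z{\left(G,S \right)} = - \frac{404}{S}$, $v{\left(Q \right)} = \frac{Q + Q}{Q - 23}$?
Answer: $\frac{355101}{7} \approx 50729.0$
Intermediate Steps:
$v{\left(Q \right)} = \frac{2 Q}{-23 + Q}$
$\left(Z{\left(12,v{\left(7 \right)} \right)} + 125264\right) - 74997 = \left(- \frac{404}{2 \cdot 7 \frac{1}{-23 + 7}} + 125264\right) - 74997 = \left(- \frac{404}{2 \cdot 7 \frac{1}{-16}} + 125264\right) - 74997 = \left(- \frac{404}{2 \cdot 7 \left(- \frac{1}{16}\right)} + 125264\right) - 74997 = \left(- \frac{404}{- \frac{7}{8}} + 125264\right) - 74997 = \left(\left(-404\right) \left(- \frac{8}{7}\right) + 125264\right) - 74997 = \left(\frac{3232}{7} + 125264\right) - 74997 = \frac{880080}{7} - 74997 = \frac{355101}{7}$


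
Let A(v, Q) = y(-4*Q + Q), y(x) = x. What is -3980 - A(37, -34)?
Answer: -4082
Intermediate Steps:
A(v, Q) = -3*Q (A(v, Q) = -4*Q + Q = -3*Q)
-3980 - A(37, -34) = -3980 - (-3)*(-34) = -3980 - 1*102 = -3980 - 102 = -4082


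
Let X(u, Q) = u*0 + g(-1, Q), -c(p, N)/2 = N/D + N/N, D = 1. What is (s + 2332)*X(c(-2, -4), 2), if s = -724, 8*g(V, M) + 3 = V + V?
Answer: -1005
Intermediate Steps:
g(V, M) = -3/8 + V/4 (g(V, M) = -3/8 + (V + V)/8 = -3/8 + (2*V)/8 = -3/8 + V/4)
c(p, N) = -2 - 2*N (c(p, N) = -2*(N/1 + N/N) = -2*(N*1 + 1) = -2*(N + 1) = -2*(1 + N) = -2 - 2*N)
X(u, Q) = -5/8 (X(u, Q) = u*0 + (-3/8 + (¼)*(-1)) = 0 + (-3/8 - ¼) = 0 - 5/8 = -5/8)
(s + 2332)*X(c(-2, -4), 2) = (-724 + 2332)*(-5/8) = 1608*(-5/8) = -1005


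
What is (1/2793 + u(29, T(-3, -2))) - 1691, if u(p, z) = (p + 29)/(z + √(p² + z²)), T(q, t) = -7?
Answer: -136926796/80997 + 2*√890/29 ≈ -1688.5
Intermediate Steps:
u(p, z) = (29 + p)/(z + √(p² + z²))
(1/2793 + u(29, T(-3, -2))) - 1691 = (1/2793 + (29 + 29)/(-7 + √(29² + (-7)²))) - 1691 = (1/2793 + 58/(-7 + √(841 + 49))) - 1691 = (1/2793 + 58/(-7 + √890)) - 1691 = -4722962/2793 + 58/(-7 + √890)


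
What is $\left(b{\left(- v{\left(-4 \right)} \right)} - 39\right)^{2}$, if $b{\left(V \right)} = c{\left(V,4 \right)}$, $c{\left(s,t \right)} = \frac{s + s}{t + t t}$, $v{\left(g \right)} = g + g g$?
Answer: $\frac{40401}{25} \approx 1616.0$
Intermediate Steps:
$v{\left(g \right)} = g + g^{2}$
$c{\left(s,t \right)} = \frac{2 s}{t + t^{2}}$
$b{\left(V \right)} = \frac{V}{10}$ ($b{\left(V \right)} = \frac{2 V}{4 \left(1 + 4\right)} = 2 V \frac{1}{4} \cdot \frac{1}{5} = \frac{V}{10}$)
$\left(b{\left(- v{\left(-4 \right)} \right)} - 39\right)^{2} = \left(\frac{\left(-1\right) \left(- 4 \left(1 - 4\right)\right)}{10} - 39\right)^{2} = \left(\frac{\left(-1\right) \left(\left(-4\right) \left(-3\right)\right)}{10} - 39\right)^{2} = \left(\frac{\left(-1\right) 12}{10} - 39\right)^{2} = \left(\frac{1}{10} \left(-12\right) - 39\right)^{2} = \left(- \frac{6}{5} - 39\right)^{2} = \left(- \frac{201}{5}\right)^{2} = \frac{40401}{25}$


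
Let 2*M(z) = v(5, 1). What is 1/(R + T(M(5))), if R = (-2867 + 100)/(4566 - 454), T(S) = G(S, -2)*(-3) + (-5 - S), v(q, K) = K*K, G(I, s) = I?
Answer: -4112/31551 ≈ -0.13033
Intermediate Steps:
v(q, K) = K²
M(z) = ½ (M(z) = (½)*1² = (½)*1 = ½)
T(S) = -5 - 4*S (T(S) = S*(-3) + (-5 - S) = -3*S + (-5 - S) = -5 - 4*S)
R = -2767/4112 ≈ -0.67291
1/(R + T(M(5))) = 1/(-2767/4112 + (-5 - 4*½)) = 1/(-2767/4112 + (-5 - 2)) = 1/(-2767/4112 - 7) = 1/(-31551/4112) = -4112/31551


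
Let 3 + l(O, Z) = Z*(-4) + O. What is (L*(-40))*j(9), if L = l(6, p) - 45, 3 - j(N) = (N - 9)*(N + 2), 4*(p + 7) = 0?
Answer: 1680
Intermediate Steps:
p = -7 (p = -7 + (1/4)*0 = -7 + 0 = -7)
l(O, Z) = -3 + O - 4*Z (l(O, Z) = -3 + (Z*(-4) + O) = -3 + (-4*Z + O) = -3 + (O - 4*Z) = -3 + O - 4*Z)
j(N) = 3 - (-9 + N)*(2 + N) (j(N) = 3 - (N - 9)*(N + 2) = 3 - (-9 + N)*(2 + N))
L = -14 (L = (-3 + 6 - 4*(-7)) - 45 = (-3 + 6 + 28) - 45 = 31 - 45 = -14)
(L*(-40))*j(9) = (-14*(-40))*(21 - 1*9**2 + 7*9) = 560*(21 - 1*81 + 63) = 560*(21 - 81 + 63) = 560*3 = 1680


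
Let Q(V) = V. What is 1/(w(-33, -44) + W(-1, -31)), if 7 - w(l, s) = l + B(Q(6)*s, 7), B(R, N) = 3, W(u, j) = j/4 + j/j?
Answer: 4/121 ≈ 0.033058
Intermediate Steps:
W(u, j) = 1 + j/4 (W(u, j) = j*(¼) + 1 = j/4 + 1 = 1 + j/4)
w(l, s) = 4 - l (w(l, s) = 7 - (l + 3) = 7 - (3 + l) = 7 + (-3 - l) = 4 - l)
1/(w(-33, -44) + W(-1, -31)) = 1/((4 - 1*(-33)) + (1 + (¼)*(-31))) = 1/((4 + 33) + (1 - 31/4)) = 1/(37 - 27/4) = 1/(121/4) = 4/121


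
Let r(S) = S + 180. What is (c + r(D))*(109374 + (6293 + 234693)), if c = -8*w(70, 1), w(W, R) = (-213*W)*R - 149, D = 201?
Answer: 42342057080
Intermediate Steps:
w(W, R) = -149 - 213*R*W (w(W, R) = -213*R*W - 149 = -149 - 213*R*W)
r(S) = 180 + S
c = 120472 (c = -8*(-149 - 213*1*70) = -8*(-149 - 14910) = -8*(-15059) = 120472)
(c + r(D))*(109374 + (6293 + 234693)) = (120472 + (180 + 201))*(109374 + (6293 + 234693)) = (120472 + 381)*(109374 + 240986) = 120853*350360 = 42342057080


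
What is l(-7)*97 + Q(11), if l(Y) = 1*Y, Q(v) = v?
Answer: -668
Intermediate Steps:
l(Y) = Y
l(-7)*97 + Q(11) = -7*97 + 11 = -679 + 11 = -668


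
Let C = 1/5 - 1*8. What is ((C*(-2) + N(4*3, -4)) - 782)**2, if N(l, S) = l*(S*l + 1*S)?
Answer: 48330304/25 ≈ 1.9332e+6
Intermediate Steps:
C = -39/5 (C = 1/5 - 8 = -39/5 ≈ -7.8000)
N(l, S) = l*(S + S*l) (N(l, S) = l*(S*l + S) = l*(S + S*l))
((C*(-2) + N(4*3, -4)) - 782)**2 = ((-39/5*(-2) - 4*4*3*(1 + 4*3)) - 782)**2 = ((78/5 - 4*12*(1 + 12)) - 782)**2 = ((78/5 - 4*12*13) - 782)**2 = ((78/5 - 624) - 782)**2 = (-3042/5 - 782)**2 = (-6952/5)**2 = 48330304/25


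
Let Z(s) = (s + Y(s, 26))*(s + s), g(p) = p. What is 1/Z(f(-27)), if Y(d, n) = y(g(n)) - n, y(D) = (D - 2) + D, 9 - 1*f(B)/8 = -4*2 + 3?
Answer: 1/30464 ≈ 3.2826e-5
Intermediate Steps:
f(B) = 112 (f(B) = 72 - 8*(-4*2 + 3) = 72 - 8*(-8 + 3) = 72 - 8*(-5) = 72 + 40 = 112)
y(D) = -2 + 2*D (y(D) = (-2 + D) + D = -2 + 2*D)
Y(d, n) = -2 + n (Y(d, n) = (-2 + 2*n) - n = -2 + n)
Z(s) = 2*s*(24 + s) (Z(s) = (s + (-2 + 26))*(s + s) = (s + 24)*(2*s) = (24 + s)*(2*s) = 2*s*(24 + s))
1/Z(f(-27)) = 1/(2*112*(24 + 112)) = 1/(2*112*136) = 1/30464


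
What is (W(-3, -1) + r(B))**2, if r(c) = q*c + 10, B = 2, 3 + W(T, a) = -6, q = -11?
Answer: 441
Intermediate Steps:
W(T, a) = -9 (W(T, a) = -3 - 6 = -9)
r(c) = 10 - 11*c (r(c) = -11*c + 10 = 10 - 11*c)
(W(-3, -1) + r(B))**2 = (-9 + (10 - 11*2))**2 = (-9 + (10 - 22))**2 = (-9 - 12)**2 = (-21)**2 = 441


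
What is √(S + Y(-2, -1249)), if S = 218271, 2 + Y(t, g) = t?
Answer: √218267 ≈ 467.19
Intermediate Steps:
Y(t, g) = -2 + t
√(S + Y(-2, -1249)) = √(218271 + (-2 - 2)) = √(218271 - 4) = √218267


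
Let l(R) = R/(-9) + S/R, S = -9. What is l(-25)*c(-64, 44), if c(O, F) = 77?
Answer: 54362/225 ≈ 241.61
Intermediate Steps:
l(R) = -9/R - R/9 (l(R) = R/(-9) - 9/R = R*(-⅑) - 9/R = -R/9 - 9/R = -9/R - R/9)
l(-25)*c(-64, 44) = (-9/(-25) - ⅑*(-25))*77 = (-9*(-1/25) + 25/9)*77 = (9/25 + 25/9)*77 = (706/225)*77 = 54362/225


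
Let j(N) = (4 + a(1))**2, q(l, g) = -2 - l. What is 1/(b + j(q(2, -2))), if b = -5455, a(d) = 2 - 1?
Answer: -1/5430 ≈ -0.00018416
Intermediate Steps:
a(d) = 1
j(N) = 25 (j(N) = (4 + 1)**2 = 5**2 = 25)
1/(b + j(q(2, -2))) = 1/(-5455 + 25) = 1/(-5430) = -1/5430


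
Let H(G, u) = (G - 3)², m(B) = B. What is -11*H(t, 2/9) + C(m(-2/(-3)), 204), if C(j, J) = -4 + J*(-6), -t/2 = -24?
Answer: -23503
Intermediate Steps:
t = 48 (t = -2*(-24) = 48)
C(j, J) = -4 - 6*J
H(G, u) = (-3 + G)²
-11*H(t, 2/9) + C(m(-2/(-3)), 204) = -11*(-3 + 48)² + (-4 - 6*204) = -11*45² + (-4 - 1224) = -11*2025 - 1228 = -22275 - 1228 = -23503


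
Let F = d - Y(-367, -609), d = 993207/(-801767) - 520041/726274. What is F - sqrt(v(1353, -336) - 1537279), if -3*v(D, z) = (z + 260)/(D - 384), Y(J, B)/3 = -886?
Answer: 1546621822394799/582302526158 - I*sqrt(3998462611)/51 ≈ 2656.0 - 1239.9*I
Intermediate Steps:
d = -1138292133165/582302526158 (d = 993207*(-1/801767) - 520041*1/726274 = -993207/801767 - 520041/726274 = -1138292133165/582302526158 ≈ -1.9548)
Y(J, B) = -2658 (Y(J, B) = 3*(-886) = -2658)
v(D, z) = -(260 + z)/(3*(-384 + D)) (v(D, z) = -(z + 260)/(3*(D - 384)) = -(260 + z)/(3*(-384 + D)))
F = 1546621822394799/582302526158 (F = -1138292133165/582302526158 - 1*(-2658) = -1138292133165/582302526158 + 2658 = 1546621822394799/582302526158 ≈ 2656.0)
F - sqrt(v(1353, -336) - 1537279) = 1546621822394799/582302526158 - sqrt((-260 - 1*(-336))/(3*(-384 + 1353)) - 1537279) = 1546621822394799/582302526158 - sqrt((1/3)*(-260 + 336)/969 - 1537279) = 1546621822394799/582302526158 - sqrt((1/3)*(1/969)*76 - 1537279) = 1546621822394799/582302526158 - sqrt(4/153 - 1537279) = 1546621822394799/582302526158 - sqrt(-235203683/153) = 1546621822394799/582302526158 - I*sqrt(3998462611)/51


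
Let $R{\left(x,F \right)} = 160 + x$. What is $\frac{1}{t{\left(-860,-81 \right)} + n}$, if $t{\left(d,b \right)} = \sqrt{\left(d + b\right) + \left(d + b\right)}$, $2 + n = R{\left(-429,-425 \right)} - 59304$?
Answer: $- \frac{59575}{3549182507} - \frac{i \sqrt{1882}}{3549182507} \approx -1.6786 \cdot 10^{-5} - 1.2223 \cdot 10^{-8} i$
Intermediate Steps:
$n = -59575$ ($n = -2 + \left(\left(160 - 429\right) - 59304\right) = -2 - 59573 = -59575$)
$t{\left(d,b \right)} = \sqrt{2 b + 2 d}$ ($t{\left(d,b \right)} = \sqrt{\left(b + d\right) + \left(b + d\right)} = \sqrt{2 b + 2 d}$)
$\frac{1}{t{\left(-860,-81 \right)} + n} = \frac{1}{\sqrt{2 \left(-81\right) + 2 \left(-860\right)} - 59575} = \frac{1}{\sqrt{-162 - 1720} - 59575} = \frac{1}{\sqrt{-1882} - 59575} = \frac{1}{i \sqrt{1882} - 59575} = \frac{1}{-59575 + i \sqrt{1882}}$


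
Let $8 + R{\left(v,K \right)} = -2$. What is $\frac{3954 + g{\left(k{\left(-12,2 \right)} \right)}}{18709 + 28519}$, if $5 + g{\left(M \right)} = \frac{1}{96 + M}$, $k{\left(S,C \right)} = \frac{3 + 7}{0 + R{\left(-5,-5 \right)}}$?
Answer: $\frac{93789}{1121665} \approx 0.083616$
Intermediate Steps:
$R{\left(v,K \right)} = -10$ ($R{\left(v,K \right)} = -8 - 2 = -10$)
$k{\left(S,C \right)} = -1$ ($k{\left(S,C \right)} = \frac{3 + 7}{0 - 10} = \frac{10}{-10} = 10 \left(- \frac{1}{10}\right) = -1$)
$g{\left(M \right)} = -5 + \frac{1}{96 + M}$
$\frac{3954 + g{\left(k{\left(-12,2 \right)} \right)}}{18709 + 28519} = \frac{3954 + \frac{-479 - -5}{96 - 1}}{18709 + 28519} = \frac{3954 + \frac{-479 + 5}{95}}{47228} = \left(3954 + \frac{1}{95} \left(-474\right)\right) \frac{1}{47228} = \left(3954 - \frac{474}{95}\right) \frac{1}{47228} = \frac{375156}{95} \cdot \frac{1}{47228} = \frac{93789}{1121665}$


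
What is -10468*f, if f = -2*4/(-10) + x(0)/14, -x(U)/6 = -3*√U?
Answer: -41872/5 ≈ -8374.4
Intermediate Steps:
x(U) = 18*√U (x(U) = -(-18)*√U = 18*√U)
f = ⅘ (f = -2*4/(-10) + (18*√0)/14 = -8*(-⅒) + (18*0)*(1/14) = ⅘ + 0*(1/14) = ⅘ + 0 = ⅘ ≈ 0.80000)
-10468*f = -10468*⅘ = -41872/5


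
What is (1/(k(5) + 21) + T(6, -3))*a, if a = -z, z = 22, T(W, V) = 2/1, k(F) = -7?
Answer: -319/7 ≈ -45.571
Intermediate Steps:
T(W, V) = 2 (T(W, V) = 2*1 = 2)
a = -22 (a = -1*22 = -22)
(1/(k(5) + 21) + T(6, -3))*a = (1/(-7 + 21) + 2)*(-22) = (1/14 + 2)*(-22) = (29/14)*(-22) = -319/7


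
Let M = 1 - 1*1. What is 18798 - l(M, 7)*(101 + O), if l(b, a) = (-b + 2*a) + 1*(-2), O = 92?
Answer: 16482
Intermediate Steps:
M = 0 (M = 1 - 1 = 0)
l(b, a) = -2 - b + 2*a (l(b, a) = (-b + 2*a) - 2 = -2 - b + 2*a)
18798 - l(M, 7)*(101 + O) = 18798 - (-2 - 1*0 + 2*7)*(101 + 92) = 18798 - (-2 + 0 + 14)*193 = 18798 - 12*193 = 18798 - 1*2316 = 18798 - 2316 = 16482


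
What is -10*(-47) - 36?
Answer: 434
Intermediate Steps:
-10*(-47) - 36 = 470 - 36 = 434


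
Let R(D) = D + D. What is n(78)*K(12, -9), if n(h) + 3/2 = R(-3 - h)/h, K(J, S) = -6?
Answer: 279/13 ≈ 21.462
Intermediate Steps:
R(D) = 2*D
n(h) = -3/2 + (-6 - 2*h)/h (n(h) = -3/2 + (2*(-3 - h))/h = -3/2 + (-6 - 2*h)/h)
n(78)*K(12, -9) = (-7/2 - 6/78)*(-6) = (-7/2 - 6*1/78)*(-6) = (-7/2 - 1/13)*(-6) = -93/26*(-6) = 279/13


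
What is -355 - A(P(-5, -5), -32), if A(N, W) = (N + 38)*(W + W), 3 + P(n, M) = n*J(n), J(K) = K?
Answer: 3485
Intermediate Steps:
P(n, M) = -3 + n**2 (P(n, M) = -3 + n*n = -3 + n**2)
A(N, W) = 2*W*(38 + N) (A(N, W) = (38 + N)*(2*W) = 2*W*(38 + N))
-355 - A(P(-5, -5), -32) = -355 - 2*(-32)*(38 + (-3 + (-5)**2)) = -355 - 2*(-32)*(38 + (-3 + 25)) = -355 - 2*(-32)*(38 + 22) = -355 - 2*(-32)*60 = -355 - 1*(-3840) = -355 + 3840 = 3485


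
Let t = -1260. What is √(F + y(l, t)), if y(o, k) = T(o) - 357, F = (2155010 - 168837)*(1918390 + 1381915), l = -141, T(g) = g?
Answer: √6554976682267 ≈ 2.5603e+6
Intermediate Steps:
F = 6554976682765 (F = 1986173*3300305 = 6554976682765)
y(o, k) = -357 + o (y(o, k) = o - 357 = -357 + o)
√(F + y(l, t)) = √(6554976682765 + (-357 - 141)) = √(6554976682765 - 498) = √6554976682267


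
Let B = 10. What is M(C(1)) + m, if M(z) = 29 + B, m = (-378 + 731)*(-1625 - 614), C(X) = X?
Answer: -790328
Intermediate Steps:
m = -790367 (m = 353*(-2239) = -790367)
M(z) = 39 (M(z) = 29 + 10 = 39)
M(C(1)) + m = 39 - 790367 = -790328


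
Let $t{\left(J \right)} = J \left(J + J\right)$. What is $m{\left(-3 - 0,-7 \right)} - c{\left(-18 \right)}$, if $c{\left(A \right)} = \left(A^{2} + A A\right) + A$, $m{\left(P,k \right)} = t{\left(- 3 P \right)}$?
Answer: $-468$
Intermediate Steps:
$t{\left(J \right)} = 2 J^{2}$ ($t{\left(J \right)} = J 2 J = 2 J^{2}$)
$m{\left(P,k \right)} = 18 P^{2}$ ($m{\left(P,k \right)} = 2 \left(- 3 P\right)^{2} = 2 \cdot 9 P^{2} = 18 P^{2}$)
$c{\left(A \right)} = A + 2 A^{2}$ ($c{\left(A \right)} = \left(A^{2} + A^{2}\right) + A = 2 A^{2} + A = A + 2 A^{2}$)
$m{\left(-3 - 0,-7 \right)} - c{\left(-18 \right)} = 18 \left(-3 - 0\right)^{2} - - 18 \left(1 + 2 \left(-18\right)\right) = 18 \left(-3 + 0\right)^{2} - - 18 \left(1 - 36\right) = 18 \left(-3\right)^{2} - \left(-18\right) \left(-35\right) = 18 \cdot 9 - 630 = 162 - 630 = -468$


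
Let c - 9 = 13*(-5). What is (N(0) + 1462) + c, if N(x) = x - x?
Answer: 1406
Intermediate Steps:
N(x) = 0
c = -56 (c = 9 + 13*(-5) = 9 - 65 = -56)
(N(0) + 1462) + c = (0 + 1462) - 56 = 1462 - 56 = 1406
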